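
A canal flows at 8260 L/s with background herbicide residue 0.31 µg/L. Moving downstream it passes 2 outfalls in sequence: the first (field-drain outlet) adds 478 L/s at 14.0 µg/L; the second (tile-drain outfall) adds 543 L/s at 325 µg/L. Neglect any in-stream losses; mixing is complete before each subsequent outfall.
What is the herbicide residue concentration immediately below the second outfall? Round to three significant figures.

20.0 µg/L

Below outfall 1: Q → 8738 L/s, C = (8260·0.3100 + 478.0·14.00)/8738 = 1.059 µg/L.
Below outfall 2: Q → 9281 L/s, C = (8738·1.059 + 543.0·325.0)/9281 = 20.01 µg/L.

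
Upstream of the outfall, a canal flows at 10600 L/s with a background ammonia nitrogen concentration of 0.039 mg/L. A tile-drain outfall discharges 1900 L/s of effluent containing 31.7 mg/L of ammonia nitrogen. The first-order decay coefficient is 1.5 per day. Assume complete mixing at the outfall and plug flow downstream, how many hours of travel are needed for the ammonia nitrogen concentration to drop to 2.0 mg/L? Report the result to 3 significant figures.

14.2 h

Conservation of mass: C = (10600·0.03900 + 1900·31.70) / 12500 = 60640/12500 = 4.851 mg/L.
4.851·exp(−k·t) = 2.0 → t = ln(4.851/2.0)/k = 51040 s = 14.18 h.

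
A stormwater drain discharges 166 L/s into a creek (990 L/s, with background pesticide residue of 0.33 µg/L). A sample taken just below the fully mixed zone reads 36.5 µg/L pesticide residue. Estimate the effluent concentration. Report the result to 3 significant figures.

Mass balance: 990.0·0.3300 + 166.0·Cₑ = 1156·36.50
→ Cₑ = (1156·36.50 − 990.0·0.3300) / 166.0 = 252.2 µg/L.

252 µg/L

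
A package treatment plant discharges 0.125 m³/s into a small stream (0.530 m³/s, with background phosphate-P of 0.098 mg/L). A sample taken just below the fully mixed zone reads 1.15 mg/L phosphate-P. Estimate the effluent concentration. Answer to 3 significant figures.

5.61 mg/L

Mass balance: 0.5300·0.09800 + 0.1250·Cₑ = 0.6550·1.150
→ Cₑ = (0.6550·1.150 − 0.5300·0.09800) / 0.1250 = 5.610 mg/L.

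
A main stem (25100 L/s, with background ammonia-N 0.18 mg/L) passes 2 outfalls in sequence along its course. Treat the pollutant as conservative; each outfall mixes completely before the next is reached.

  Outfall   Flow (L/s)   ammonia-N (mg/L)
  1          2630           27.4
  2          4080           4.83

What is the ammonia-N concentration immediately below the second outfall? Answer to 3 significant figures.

Below outfall 1: Q → 27730 L/s, C = (25100·0.1800 + 2630·27.40)/27730 = 2.762 mg/L.
Below outfall 2: Q → 31810 L/s, C = (27730·2.762 + 4080·4.830)/31810 = 3.027 mg/L.

3.03 mg/L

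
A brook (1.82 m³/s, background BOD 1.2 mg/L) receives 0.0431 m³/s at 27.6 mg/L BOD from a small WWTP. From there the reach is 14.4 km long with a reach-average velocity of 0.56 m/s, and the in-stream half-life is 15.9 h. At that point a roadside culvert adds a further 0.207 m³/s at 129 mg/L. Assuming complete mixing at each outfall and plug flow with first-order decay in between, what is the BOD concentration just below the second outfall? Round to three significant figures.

Conservation of mass: C = (1.820·1.200 + 0.04310·27.60) / 1.863 = 3.374/1.863 = 1.811 mg/L; combined flow 1.863 m³/s.
Travel time t = 14.4·1000 / 0.56 = 25710 s = 7.143 h.
Half-life 15.9 h → k = ln 2 / 15.9 = 0.04359 h⁻¹ = 1.046 d⁻¹.
First-order decay: C = 1.811·exp(−k·t) = 1.811·0.7324 = 1.326 mg/L.
Second outfall: C = (1.863·1.326 + 0.2070·129.0)/2.070 = 14.09 mg/L.

14.1 mg/L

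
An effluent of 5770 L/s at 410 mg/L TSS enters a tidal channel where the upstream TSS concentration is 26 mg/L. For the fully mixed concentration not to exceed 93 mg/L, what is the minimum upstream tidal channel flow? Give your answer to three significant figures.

Set C_mix = 93: (Q·26.00 + 5770·410.0) / (Q + 5770) = 93
→ Q = 5770·(410.0 − 93)/(93 − 26.00) = 27300 L/s.

27300 L/s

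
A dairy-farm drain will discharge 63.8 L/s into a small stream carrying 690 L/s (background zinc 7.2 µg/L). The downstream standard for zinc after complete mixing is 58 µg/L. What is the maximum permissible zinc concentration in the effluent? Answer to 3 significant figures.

607 µg/L

At the limit, (Qr·Cr + Qe·Cₑ)/(Qr + Qe) = 58:
Cₑ = (753.8·58 − 690.0·7.200) / 63.80 = 607.4 µg/L.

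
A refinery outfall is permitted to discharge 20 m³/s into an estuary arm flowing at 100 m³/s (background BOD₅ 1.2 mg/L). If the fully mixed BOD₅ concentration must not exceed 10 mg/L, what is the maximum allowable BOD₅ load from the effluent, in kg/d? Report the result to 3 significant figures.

Mass balance at the limit: 100.0·1.200 + 20.00·Cₑ = 120.0·10 → Cₑ = 54.00 mg/L.
Load = 20.00 m³/s × 54.00 g/m³ × 86 400 s/d = 93310 kg/d.

93300 kg/d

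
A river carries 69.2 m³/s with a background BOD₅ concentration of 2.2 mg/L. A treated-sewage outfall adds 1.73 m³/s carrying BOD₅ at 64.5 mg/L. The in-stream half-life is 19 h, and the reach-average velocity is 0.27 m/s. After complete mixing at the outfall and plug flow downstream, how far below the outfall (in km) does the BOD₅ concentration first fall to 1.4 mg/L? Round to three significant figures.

26.0 km

Flow-weighted average: C = (69.20·2.200 + 1.730·64.50) / 70.93 = 263.8/70.93 = 3.720 mg/L.
Half-life 19 h → k = ln 2 / 19 = 0.03648 h⁻¹ = 0.8756 d⁻¹.
Set 3.720·exp(−k·t) = 1.4 → t = ln(3.720/1.4)/k = 96420 s = 26.78 h.
Distance = v·t = 0.27·96420 = 26030 m = 26.03 km.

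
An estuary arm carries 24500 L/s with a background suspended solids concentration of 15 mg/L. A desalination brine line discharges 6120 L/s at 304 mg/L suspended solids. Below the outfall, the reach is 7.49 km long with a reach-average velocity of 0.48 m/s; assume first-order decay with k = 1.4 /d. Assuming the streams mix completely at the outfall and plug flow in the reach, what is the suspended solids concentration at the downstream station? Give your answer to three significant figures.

After mixing, C = (24500·15.00 + 6120·304.0) / 30620 = 2228000/30620 = 72.76 mg/L.
Travel time t = 7.49·1000 / 0.48 = 15600 s = 4.334 h.
Applying C = C₀e^(−kt): 72.76 × 0.7766 = 56.51 mg/L.

56.5 mg/L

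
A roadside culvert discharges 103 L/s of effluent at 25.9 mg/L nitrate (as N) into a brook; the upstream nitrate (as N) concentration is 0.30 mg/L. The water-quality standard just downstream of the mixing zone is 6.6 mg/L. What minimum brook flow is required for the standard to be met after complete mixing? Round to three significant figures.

316 L/s

Set C_mix = 6.6: (Q·0.3000 + 103.0·25.90) / (Q + 103.0) = 6.6
→ Q = 103.0·(25.90 − 6.6)/(6.6 − 0.3000) = 315.5 L/s.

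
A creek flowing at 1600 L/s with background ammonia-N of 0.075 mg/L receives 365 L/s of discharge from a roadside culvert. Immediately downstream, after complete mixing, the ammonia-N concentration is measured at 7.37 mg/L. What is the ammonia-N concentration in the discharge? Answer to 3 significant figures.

39.3 mg/L

Mass balance: 1600·0.07500 + 365.0·Cₑ = 1965·7.370
→ Cₑ = (1965·7.370 − 1600·0.07500) / 365.0 = 39.35 mg/L.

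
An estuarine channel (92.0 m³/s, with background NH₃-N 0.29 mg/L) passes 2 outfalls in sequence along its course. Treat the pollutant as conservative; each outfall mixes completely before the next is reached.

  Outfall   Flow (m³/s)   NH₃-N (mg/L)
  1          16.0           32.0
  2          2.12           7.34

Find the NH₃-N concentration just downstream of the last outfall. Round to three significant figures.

Below outfall 1: Q → 108.0 m³/s, C = (92.00·0.2900 + 16.00·32.00)/108.0 = 4.988 mg/L.
Below outfall 2: Q → 110.1 m³/s, C = (108.0·4.988 + 2.120·7.340)/110.1 = 5.033 mg/L.

5.03 mg/L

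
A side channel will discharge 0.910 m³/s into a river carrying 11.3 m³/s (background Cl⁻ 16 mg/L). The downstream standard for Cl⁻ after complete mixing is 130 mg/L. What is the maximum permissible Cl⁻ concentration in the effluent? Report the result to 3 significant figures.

1550 mg/L

At the limit, (Qr·Cr + Qe·Cₑ)/(Qr + Qe) = 130:
Cₑ = (12.21·130 − 11.30·16.00) / 0.9100 = 1546 mg/L.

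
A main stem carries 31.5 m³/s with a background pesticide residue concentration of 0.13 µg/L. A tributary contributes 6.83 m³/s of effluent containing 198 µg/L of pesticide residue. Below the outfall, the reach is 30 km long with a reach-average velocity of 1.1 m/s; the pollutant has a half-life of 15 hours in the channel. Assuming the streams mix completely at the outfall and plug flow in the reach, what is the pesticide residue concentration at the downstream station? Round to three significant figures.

Conservation of mass: C = (31.50·0.1300 + 6.830·198.0) / 38.33 = 1356/38.33 = 35.39 µg/L.
Travel time t = 30·1000 / 1.1 = 27270 s = 7.576 h.
Half-life 15 h → k = ln 2 / 15 = 0.04621 h⁻¹ = 1.109 d⁻¹.
After decay, C = 35.39 × e^(−kt) = 35.39 × 0.7046 = 24.94 µg/L.

24.9 µg/L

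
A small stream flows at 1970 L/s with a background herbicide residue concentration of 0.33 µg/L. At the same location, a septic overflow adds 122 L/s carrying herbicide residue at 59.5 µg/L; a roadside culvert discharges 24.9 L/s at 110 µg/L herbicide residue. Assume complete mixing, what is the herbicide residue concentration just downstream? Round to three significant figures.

Flow-weighted average: C = (1970·0.3300 + 122.0·59.50 + 24.90·110.0) / 2117 = 10650/2117 = 5.030 µg/L.

5.03 µg/L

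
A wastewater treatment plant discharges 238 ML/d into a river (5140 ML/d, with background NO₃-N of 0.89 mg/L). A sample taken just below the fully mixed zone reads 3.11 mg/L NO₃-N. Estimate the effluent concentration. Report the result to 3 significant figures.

51.1 mg/L

Mass balance: 5140·0.8900 + 238.0·Cₑ = 5378·3.110
→ Cₑ = (5378·3.110 − 5140·0.8900) / 238.0 = 51.05 mg/L.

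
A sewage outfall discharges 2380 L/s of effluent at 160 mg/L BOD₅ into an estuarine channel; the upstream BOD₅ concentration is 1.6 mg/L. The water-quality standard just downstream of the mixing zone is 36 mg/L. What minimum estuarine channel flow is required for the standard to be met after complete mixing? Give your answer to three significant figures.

Set C_mix = 36: (Q·1.600 + 2380·160.0) / (Q + 2380) = 36
→ Q = 2380·(160.0 − 36)/(36 − 1.600) = 8579 L/s.

8580 L/s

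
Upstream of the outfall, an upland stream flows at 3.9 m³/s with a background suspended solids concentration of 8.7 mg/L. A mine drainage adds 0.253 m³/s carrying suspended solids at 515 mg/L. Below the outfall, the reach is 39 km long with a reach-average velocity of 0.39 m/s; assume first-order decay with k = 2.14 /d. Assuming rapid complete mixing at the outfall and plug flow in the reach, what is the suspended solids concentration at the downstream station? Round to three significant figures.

3.32 mg/L

Mixed concentration C = ΣQC/ΣQ = (3.900·8.700 + 0.2530·515.0) / 4.153 = 164.2/4.153 = 39.54 mg/L.
Travel time t = 39·1000 / 0.39 = 100000 s = 27.78 h.
First-order decay: C = 39.54·exp(−k·t) = 39.54·0.08401 = 3.322 mg/L.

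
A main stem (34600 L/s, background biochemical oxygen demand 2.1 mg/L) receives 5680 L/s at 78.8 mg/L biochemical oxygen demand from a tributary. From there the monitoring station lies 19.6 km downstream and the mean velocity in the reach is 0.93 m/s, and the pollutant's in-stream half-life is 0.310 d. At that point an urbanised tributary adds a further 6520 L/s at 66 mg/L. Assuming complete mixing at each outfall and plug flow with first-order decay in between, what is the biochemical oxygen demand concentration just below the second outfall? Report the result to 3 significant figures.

Mass balance: C = (34600·2.100 + 5680·78.80) / 40280 = 520200/40280 = 12.92 mg/L; combined flow 40280 L/s.
Travel time t = 19.6·1000 / 0.93 = 21080 s = 5.854 h.
Half-life 0.310 d → k = ln 2 / 0.310 = 2.236 d⁻¹.
First-order decay: C = 12.92·exp(−k·t) = 12.92·0.5796 = 7.486 mg/L.
Second outfall: C = (40280·7.486 + 6520·66.00)/46800 = 15.64 mg/L.

15.6 mg/L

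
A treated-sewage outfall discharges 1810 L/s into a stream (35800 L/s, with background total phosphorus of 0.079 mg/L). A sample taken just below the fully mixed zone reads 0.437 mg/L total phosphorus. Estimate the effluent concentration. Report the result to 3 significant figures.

Mass balance: 35800·0.07900 + 1810·Cₑ = 37610·0.4370
→ Cₑ = (37610·0.4370 − 35800·0.07900) / 1810 = 7.518 mg/L.

7.52 mg/L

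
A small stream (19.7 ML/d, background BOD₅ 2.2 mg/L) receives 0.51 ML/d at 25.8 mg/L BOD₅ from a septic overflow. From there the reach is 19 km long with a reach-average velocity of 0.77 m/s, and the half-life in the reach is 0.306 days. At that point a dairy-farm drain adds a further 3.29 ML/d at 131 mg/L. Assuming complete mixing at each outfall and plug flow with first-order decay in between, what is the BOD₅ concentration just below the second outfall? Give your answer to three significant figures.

19.6 mg/L

Conservation of mass: C = (19.70·2.200 + 0.5100·25.80) / 20.21 = 56.50/20.21 = 2.796 mg/L; combined flow 20.21 ML/d.
Travel time t = 19·1000 / 0.77 = 24680 s = 6.854 h.
Half-life 0.306 d → k = ln 2 / 0.306 = 2.265 d⁻¹.
Decay over the reach: 2.796·exp(−kt) = 2.796·0.5237 = 1.464 mg/L.
Second outfall: C = (20.21·1.464 + 3.290·131.0)/23.50 = 19.60 mg/L.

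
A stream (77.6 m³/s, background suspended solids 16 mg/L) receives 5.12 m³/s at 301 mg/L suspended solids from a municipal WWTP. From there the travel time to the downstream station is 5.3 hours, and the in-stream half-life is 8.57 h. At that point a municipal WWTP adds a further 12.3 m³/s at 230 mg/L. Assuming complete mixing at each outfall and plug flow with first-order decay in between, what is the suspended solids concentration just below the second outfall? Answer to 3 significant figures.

48.8 mg/L

After mixing, C = (77.60·16.00 + 5.120·301.0) / 82.72 = 2783/82.72 = 33.64 mg/L; combined flow 82.72 m³/s.
Half-life 8.57 h → k = ln 2 / 8.57 = 0.08088 h⁻¹ = 1.941 d⁻¹.
Applying C = C₀e^(−kt): 33.64 × 0.6514 = 21.91 mg/L.
At the second outfall, C = (82.72·21.91 + 12.30·230.0) / (82.72 + 12.30) = 48.85 mg/L.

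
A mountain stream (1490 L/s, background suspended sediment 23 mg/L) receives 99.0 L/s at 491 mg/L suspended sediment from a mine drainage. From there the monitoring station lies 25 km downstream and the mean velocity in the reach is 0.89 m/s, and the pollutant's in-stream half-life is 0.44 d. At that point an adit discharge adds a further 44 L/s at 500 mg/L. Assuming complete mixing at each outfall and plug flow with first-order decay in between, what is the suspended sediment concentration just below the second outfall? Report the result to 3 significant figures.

Mass balance: C = (1490·23.00 + 99.00·491.0) / 1589 = 82880/1589 = 52.16 mg/L; combined flow 1589 L/s.
Travel time t = 25·1000 / 0.89 = 28090 s = 7.803 h.
Half-life 0.44 d → k = ln 2 / 0.44 = 1.575 d⁻¹.
First-order decay: C = 52.16·exp(−k·t) = 52.16·0.5992 = 31.25 mg/L.
At the second outfall, C = (1589·31.25 + 44.00·500.0) / (1589 + 44.00) = 43.88 mg/L.

43.9 mg/L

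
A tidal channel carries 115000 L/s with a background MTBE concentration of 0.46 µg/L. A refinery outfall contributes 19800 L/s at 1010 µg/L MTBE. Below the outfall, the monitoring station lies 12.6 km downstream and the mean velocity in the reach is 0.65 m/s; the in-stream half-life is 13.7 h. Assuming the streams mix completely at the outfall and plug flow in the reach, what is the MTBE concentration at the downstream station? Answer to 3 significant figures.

113 µg/L

Mass balance: C = (115000·0.4600 + 19800·1010) / 134800 = 20050000/134800 = 148.7 µg/L.
Travel time t = 12.6·1000 / 0.65 = 19380 s = 5.385 h.
Half-life 13.7 h → k = ln 2 / 13.7 = 0.05059 h⁻¹ = 1.214 d⁻¹.
Applying C = C₀e^(−kt): 148.7 × 0.7615 = 113.3 µg/L.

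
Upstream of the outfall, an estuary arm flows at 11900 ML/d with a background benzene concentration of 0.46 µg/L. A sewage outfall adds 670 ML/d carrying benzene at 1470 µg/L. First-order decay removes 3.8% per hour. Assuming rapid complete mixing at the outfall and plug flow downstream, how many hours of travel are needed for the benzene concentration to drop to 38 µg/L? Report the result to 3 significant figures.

Flow-weighted average: C = (11900·0.4600 + 670.0·1470) / 12570 = 990400/12570 = 78.79 µg/L.
3.8%/h lost → k = −ln(1 − 0.038) = 0.03874 h⁻¹.
78.79·exp(−k·t) = 38 → t = ln(78.79/38)/k = 67760 s = 18.82 h.

18.8 h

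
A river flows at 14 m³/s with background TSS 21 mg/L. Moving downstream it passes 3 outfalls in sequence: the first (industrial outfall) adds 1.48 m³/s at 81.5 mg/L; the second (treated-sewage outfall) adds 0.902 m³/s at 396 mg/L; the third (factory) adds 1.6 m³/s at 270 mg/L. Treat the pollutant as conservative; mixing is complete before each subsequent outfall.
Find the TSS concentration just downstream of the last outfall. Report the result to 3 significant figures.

After outfall 1: Q = 14.00 + 1.480 = 15.48 m³/s; C = (14.00·21.00 + 1.480·81.50)/15.48 = 26.78 mg/L.
After outfall 2: Q = 15.48 + 0.9020 = 16.38 m³/s; C = (15.48·26.78 + 0.9020·396.0)/16.38 = 47.11 mg/L.
After outfall 3: Q = 16.38 + 1.600 = 17.98 m³/s; C = (16.38·47.11 + 1.600·270.0)/17.98 = 66.95 mg/L.

66.9 mg/L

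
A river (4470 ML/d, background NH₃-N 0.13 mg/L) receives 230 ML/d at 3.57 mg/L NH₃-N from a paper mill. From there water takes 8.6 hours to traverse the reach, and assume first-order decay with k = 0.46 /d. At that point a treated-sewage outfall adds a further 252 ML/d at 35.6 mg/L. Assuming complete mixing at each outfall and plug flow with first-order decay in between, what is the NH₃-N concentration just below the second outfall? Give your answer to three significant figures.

2.05 mg/L

Mixed concentration C = ΣQC/ΣQ = (4470·0.1300 + 230.0·3.570) / 4700 = 1402/4700 = 0.2983 mg/L; combined flow 4700 ML/d.
First-order decay: C = 0.2983·exp(−k·t) = 0.2983·0.8480 = 0.2530 mg/L.
At the second outfall, C = (4700·0.2530 + 252.0·35.60) / (4700 + 252.0) = 2.052 mg/L.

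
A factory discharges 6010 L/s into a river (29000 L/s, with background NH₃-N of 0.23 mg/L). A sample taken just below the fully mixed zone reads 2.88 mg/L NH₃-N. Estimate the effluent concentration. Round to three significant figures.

Mass balance: 29000·0.2300 + 6010·Cₑ = 35010·2.880
→ Cₑ = (35010·2.880 − 29000·0.2300) / 6010 = 15.67 mg/L.

15.7 mg/L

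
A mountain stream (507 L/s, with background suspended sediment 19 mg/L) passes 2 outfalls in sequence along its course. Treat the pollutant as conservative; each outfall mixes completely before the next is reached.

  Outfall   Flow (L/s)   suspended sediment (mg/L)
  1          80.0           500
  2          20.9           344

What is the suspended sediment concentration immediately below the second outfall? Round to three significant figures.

93.5 mg/L

After outfall 1: Q = 507.0 + 80.00 = 587.0 L/s; C = (507.0·19.00 + 80.00·500.0)/587.0 = 84.55 mg/L.
After outfall 2: Q = 587.0 + 20.90 = 607.9 L/s; C = (587.0·84.55 + 20.90·344.0)/607.9 = 93.47 mg/L.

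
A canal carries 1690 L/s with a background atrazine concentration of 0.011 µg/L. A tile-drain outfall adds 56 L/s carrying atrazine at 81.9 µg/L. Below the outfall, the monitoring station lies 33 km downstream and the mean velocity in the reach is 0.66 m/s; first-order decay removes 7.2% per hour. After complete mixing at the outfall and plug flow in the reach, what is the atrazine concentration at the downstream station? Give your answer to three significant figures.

0.934 µg/L

Mixed concentration C = ΣQC/ΣQ = (1690·0.01100 + 56.00·81.90) / 1746 = 4605/1746 = 2.637 µg/L.
Travel time t = 33·1000 / 0.66 = 50000 s = 13.89 h.
7.2%/h lost → k = −ln(1 − 0.072) = 0.07472 h⁻¹.
Applying C = C₀e^(−kt): 2.637 × 0.3542 = 0.9342 µg/L.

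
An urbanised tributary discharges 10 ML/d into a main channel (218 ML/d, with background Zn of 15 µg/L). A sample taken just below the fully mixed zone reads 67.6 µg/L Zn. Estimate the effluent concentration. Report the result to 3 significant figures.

1210 µg/L

Mass balance: 218.0·15.00 + 10.00·Cₑ = 228.0·67.60
→ Cₑ = (228.0·67.60 − 218.0·15.00) / 10.00 = 1214 µg/L.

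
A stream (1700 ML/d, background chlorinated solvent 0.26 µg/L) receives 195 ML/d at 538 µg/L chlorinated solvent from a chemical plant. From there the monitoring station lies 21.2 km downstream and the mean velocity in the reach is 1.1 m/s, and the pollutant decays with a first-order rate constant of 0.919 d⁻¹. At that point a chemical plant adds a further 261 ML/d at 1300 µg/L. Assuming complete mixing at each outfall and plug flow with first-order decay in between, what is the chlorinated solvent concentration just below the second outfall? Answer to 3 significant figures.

197 µg/L

After mixing, C = (1700·0.2600 + 195.0·538.0) / 1895 = 105400/1895 = 55.59 µg/L; combined flow 1895 ML/d.
Travel time t = 21.2·1000 / 1.1 = 19270 s = 5.354 h.
Applying C = C₀e^(−kt): 55.59 × 0.8147 = 45.29 µg/L.
Second outfall: C = (1895·45.29 + 261.0·1300)/2156 = 197.2 µg/L.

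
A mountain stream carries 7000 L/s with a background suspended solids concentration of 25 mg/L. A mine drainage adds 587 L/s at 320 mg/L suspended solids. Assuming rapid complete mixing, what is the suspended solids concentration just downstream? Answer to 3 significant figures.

Mass balance: C = (7000·25.00 + 587.0·320.0) / 7587 = 362800/7587 = 47.82 mg/L.

47.8 mg/L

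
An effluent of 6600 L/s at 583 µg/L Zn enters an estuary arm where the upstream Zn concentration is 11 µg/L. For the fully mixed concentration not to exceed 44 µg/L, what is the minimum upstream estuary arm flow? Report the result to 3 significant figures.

108000 L/s

Set C_mix = 44: (Q·11.00 + 6600·583.0) / (Q + 6600) = 44
→ Q = 6600·(583.0 − 44)/(44 − 11.00) = 107800 L/s.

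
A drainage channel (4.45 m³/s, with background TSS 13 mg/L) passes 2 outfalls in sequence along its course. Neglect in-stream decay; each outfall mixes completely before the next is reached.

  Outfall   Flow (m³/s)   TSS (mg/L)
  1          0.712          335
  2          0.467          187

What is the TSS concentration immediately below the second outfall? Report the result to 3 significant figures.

Outfall 1: combined Q = 5.162 m³/s; C = (4.450·13.00 + 0.7120·335.0)/5.162 = 57.41 mg/L.
Outfall 2: combined Q = 5.629 m³/s; C = (5.162·57.41 + 0.4670·187.0)/5.629 = 68.16 mg/L.

68.2 mg/L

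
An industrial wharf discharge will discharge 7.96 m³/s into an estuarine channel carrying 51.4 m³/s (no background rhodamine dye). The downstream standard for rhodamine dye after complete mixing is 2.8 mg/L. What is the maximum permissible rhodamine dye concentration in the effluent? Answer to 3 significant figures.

20.9 mg/L

At the limit, (Qr·Cr + Qe·Cₑ)/(Qr + Qe) = 2.8:
Cₑ = (59.36·2.8 − 51.40·0) / 7.960 = 20.88 mg/L.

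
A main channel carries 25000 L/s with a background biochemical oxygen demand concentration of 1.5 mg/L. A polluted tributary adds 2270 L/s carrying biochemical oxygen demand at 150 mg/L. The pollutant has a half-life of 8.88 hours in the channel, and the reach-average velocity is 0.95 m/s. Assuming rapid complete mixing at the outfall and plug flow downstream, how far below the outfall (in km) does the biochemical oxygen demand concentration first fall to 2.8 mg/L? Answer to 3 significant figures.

Flow-weighted average: C = (25000·1.500 + 2270·150.0) / 27270 = 378000/27270 = 13.86 mg/L.
Half-life 8.88 h → k = ln 2 / 8.88 = 0.07806 h⁻¹ = 1.873 d⁻¹.
Set 13.86·exp(−k·t) = 2.8 → t = ln(13.86/2.8)/k = 73770 s = 20.49 h.
Distance = v·t = 0.95·73770 = 70080 m = 70.08 km.

70.1 km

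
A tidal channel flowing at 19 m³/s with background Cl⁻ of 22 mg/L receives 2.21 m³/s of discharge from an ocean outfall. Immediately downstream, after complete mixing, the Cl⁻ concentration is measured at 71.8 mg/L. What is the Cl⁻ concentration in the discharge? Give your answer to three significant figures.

500 mg/L

Mass balance: 19.00·22.00 + 2.210·Cₑ = 21.21·71.80
→ Cₑ = (21.21·71.80 − 19.00·22.00) / 2.210 = 499.9 mg/L.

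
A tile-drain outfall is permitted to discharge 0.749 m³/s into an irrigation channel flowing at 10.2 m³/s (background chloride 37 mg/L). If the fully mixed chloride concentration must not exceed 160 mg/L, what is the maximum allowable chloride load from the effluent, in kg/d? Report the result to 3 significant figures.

119000 kg/d

Mass balance at the limit: 10.20·37.00 + 0.7490·Cₑ = 10.95·160 → Cₑ = 1835 mg/L.
Load = 0.7490 m³/s × 1835 g/m³ × 86 400 s/d = 118800 kg/d.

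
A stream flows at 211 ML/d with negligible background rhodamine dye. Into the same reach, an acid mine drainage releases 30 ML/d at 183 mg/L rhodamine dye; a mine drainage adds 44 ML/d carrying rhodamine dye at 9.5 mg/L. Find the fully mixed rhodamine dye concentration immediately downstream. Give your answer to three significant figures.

20.7 mg/L

Mixed concentration C = ΣQC/ΣQ = (211.0·0 + 30.00·183.0 + 44.00·9.500) / 285.0 = 5908/285.0 = 20.73 mg/L.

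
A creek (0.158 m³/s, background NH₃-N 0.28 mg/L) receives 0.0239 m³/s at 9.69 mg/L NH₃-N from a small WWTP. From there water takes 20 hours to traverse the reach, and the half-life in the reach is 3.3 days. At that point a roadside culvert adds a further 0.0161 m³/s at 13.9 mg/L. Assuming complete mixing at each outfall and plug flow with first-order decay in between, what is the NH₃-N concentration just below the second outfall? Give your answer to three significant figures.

After mixing, C = (0.1580·0.2800 + 0.02390·9.690) / 0.1819 = 0.2758/0.1819 = 1.516 mg/L; combined flow 0.1819 m³/s.
Half-life 3.3 d → k = ln 2 / 3.3 = 0.2100 d⁻¹.
Applying C = C₀e^(−kt): 1.516 × 0.8394 = 1.273 mg/L.
At the second outfall, C = (0.1819·1.273 + 0.01610·13.90) / (0.1819 + 0.01610) = 2.300 mg/L.

2.30 mg/L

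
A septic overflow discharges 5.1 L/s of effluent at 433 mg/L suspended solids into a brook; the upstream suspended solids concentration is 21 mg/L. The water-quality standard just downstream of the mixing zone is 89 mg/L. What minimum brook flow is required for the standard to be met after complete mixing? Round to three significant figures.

Set C_mix = 89: (Q·21.00 + 5.100·433.0) / (Q + 5.100) = 89
→ Q = 5.100·(433.0 − 89)/(89 − 21.00) = 25.80 L/s.

25.8 L/s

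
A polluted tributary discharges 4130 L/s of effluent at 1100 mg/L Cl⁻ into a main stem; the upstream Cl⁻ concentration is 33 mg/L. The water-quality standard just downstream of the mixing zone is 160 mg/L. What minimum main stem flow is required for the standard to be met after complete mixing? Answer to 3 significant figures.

30600 L/s

Set C_mix = 160: (Q·33.00 + 4130·1100) / (Q + 4130) = 160
→ Q = 4130·(1100 − 160)/(160 − 33.00) = 30570 L/s.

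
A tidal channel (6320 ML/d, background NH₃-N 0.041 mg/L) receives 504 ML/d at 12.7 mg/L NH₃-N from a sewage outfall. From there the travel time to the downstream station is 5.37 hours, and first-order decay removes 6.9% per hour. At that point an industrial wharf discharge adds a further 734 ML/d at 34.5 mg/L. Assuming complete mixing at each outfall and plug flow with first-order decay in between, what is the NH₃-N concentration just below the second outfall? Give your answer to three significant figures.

3.95 mg/L

Mixed concentration C = ΣQC/ΣQ = (6320·0.04100 + 504.0·12.70) / 6824 = 6660/6824 = 0.9760 mg/L; combined flow 6824 ML/d.
6.9%/h lost → k = −ln(1 − 0.069) = 0.07150 h⁻¹.
Decay over the reach: 0.9760·exp(−kt) = 0.9760·0.6812 = 0.6648 mg/L.
Second outfall: C = (6824·0.6648 + 734.0·34.50)/7558 = 3.951 mg/L.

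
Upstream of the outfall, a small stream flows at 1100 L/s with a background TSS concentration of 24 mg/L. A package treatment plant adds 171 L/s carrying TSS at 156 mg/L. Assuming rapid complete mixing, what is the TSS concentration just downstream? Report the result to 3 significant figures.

41.8 mg/L

Mass balance: C = (1100·24.00 + 171.0·156.0) / 1271 = 53080/1271 = 41.76 mg/L.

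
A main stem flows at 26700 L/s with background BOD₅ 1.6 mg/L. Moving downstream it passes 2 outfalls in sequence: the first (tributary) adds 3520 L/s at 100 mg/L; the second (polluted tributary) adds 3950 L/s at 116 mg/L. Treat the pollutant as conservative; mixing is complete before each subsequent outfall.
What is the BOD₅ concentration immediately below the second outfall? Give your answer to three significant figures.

After outfall 1: Q = 26700 + 3520 = 30220 L/s; C = (26700·1.600 + 3520·100.0)/30220 = 13.06 mg/L.
After outfall 2: Q = 30220 + 3950 = 34170 L/s; C = (30220·13.06 + 3950·116.0)/34170 = 24.96 mg/L.

25.0 mg/L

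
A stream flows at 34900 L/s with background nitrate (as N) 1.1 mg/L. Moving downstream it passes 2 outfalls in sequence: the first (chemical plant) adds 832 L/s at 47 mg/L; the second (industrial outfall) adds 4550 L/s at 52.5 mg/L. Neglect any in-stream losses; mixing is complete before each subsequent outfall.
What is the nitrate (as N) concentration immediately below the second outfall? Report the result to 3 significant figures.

After outfall 1: Q = 34900 + 832.0 = 35730 L/s; C = (34900·1.100 + 832.0·47.00)/35730 = 2.169 mg/L.
After outfall 2: Q = 35730 + 4550 = 40280 L/s; C = (35730·2.169 + 4550·52.50)/40280 = 7.854 mg/L.

7.85 mg/L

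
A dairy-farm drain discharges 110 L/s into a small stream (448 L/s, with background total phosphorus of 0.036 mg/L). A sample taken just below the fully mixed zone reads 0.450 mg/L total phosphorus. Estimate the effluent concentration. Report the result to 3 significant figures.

2.14 mg/L

Mass balance: 448.0·0.03600 + 110.0·Cₑ = 558.0·0.4500
→ Cₑ = (558.0·0.4500 − 448.0·0.03600) / 110.0 = 2.136 mg/L.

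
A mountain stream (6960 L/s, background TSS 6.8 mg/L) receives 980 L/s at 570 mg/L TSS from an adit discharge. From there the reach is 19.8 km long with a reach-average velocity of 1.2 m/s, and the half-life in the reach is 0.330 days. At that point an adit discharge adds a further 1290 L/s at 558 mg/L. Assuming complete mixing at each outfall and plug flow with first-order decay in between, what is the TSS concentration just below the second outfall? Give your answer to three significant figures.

After mixing, C = (6960·6.800 + 980.0·570.0) / 7940 = 605900/7940 = 76.31 mg/L; combined flow 7940 L/s.
Travel time t = 19.8·1000 / 1.2 = 16500 s = 4.583 h.
Half-life 0.330 d → k = ln 2 / 0.330 = 2.100 d⁻¹.
Applying C = C₀e^(−kt): 76.31 × 0.6696 = 51.10 mg/L.
Second outfall: C = (7940·51.10 + 1290·558.0)/9230 = 121.9 mg/L.

122 mg/L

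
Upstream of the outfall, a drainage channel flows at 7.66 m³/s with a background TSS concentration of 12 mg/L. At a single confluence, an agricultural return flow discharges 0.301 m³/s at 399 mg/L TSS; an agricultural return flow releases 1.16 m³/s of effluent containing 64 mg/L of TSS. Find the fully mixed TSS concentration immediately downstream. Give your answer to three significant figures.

31.4 mg/L

Conservation of mass: C = (7.660·12.00 + 0.3010·399.0 + 1.160·64.00) / 9.121 = 286.3/9.121 = 31.38 mg/L.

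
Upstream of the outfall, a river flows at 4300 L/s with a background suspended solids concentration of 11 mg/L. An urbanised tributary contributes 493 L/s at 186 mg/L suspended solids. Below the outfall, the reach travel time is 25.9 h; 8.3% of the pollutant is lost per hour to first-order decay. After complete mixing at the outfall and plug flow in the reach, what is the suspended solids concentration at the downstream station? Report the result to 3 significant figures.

Mixed concentration C = ΣQC/ΣQ = (4300·11.00 + 493.0·186.0) / 4793 = 139000/4793 = 29.00 mg/L.
8.3%/h lost → k = −ln(1 − 0.083) = 0.08665 h⁻¹.
Decay over the reach: 29.00·exp(−kt) = 29.00·0.1060 = 3.074 mg/L.

3.07 mg/L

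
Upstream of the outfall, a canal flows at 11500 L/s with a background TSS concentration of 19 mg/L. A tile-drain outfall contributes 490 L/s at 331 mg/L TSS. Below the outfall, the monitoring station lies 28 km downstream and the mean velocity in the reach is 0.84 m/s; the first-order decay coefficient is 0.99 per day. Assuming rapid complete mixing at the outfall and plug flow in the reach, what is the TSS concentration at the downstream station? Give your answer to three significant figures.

After mixing, C = (11500·19.00 + 490.0·331.0) / 11990 = 380700/11990 = 31.75 mg/L.
Travel time t = 28·1000 / 0.84 = 33330 s = 9.259 h.
Decay over the reach: 31.75·exp(−kt) = 31.75·0.6825 = 21.67 mg/L.

21.7 mg/L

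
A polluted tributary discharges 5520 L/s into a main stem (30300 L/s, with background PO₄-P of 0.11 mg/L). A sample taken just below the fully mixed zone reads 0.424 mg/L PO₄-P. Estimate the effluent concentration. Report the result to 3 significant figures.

2.15 mg/L

Mass balance: 30300·0.1100 + 5520·Cₑ = 35820·0.4240
→ Cₑ = (35820·0.4240 − 30300·0.1100) / 5520 = 2.148 mg/L.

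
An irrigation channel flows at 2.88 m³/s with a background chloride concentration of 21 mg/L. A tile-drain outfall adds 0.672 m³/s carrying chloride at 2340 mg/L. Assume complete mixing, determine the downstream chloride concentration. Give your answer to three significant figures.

Conservation of mass: C = (2.880·21.00 + 0.6720·2340) / 3.552 = 1633/3.552 = 459.7 mg/L.

460 mg/L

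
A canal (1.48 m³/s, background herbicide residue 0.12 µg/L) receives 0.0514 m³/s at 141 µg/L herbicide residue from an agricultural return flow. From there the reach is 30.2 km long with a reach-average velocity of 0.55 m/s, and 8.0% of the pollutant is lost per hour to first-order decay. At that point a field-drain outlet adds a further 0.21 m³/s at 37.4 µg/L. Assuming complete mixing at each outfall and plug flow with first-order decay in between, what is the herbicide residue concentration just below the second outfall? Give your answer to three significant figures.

Conservation of mass: C = (1.480·0.1200 + 0.05140·141.0) / 1.531 = 7.425/1.531 = 4.849 µg/L; combined flow 1.531 m³/s.
Travel time t = 30.2·1000 / 0.55 = 54910 s = 15.25 h.
8.0%/h lost → k = −ln(1 − 0.08) = 0.08338 h⁻¹.
Applying C = C₀e^(−kt): 4.849 × 0.2803 = 1.359 µg/L.
At the second outfall, C = (1.531·1.359 + 0.2100·37.40) / (1.531 + 0.2100) = 5.705 µg/L.

5.71 µg/L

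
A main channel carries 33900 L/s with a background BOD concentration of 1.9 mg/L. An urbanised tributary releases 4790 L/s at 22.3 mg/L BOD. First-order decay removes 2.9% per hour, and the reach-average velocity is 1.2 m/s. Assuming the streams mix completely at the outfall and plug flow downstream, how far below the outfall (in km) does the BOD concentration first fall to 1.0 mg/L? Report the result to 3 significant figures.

After mixing, C = (33900·1.900 + 4790·22.30) / 38690 = 171200/38690 = 4.426 mg/L.
2.9%/h lost → k = −ln(1 − 0.029) = 0.02943 h⁻¹.
Set 4.426·exp(−k·t) = 1.0 → t = ln(4.426/1.0)/k = 182000 s = 50.54 h.
Distance = v·t = 1.2·182000 = 218300 m = 218.3 km.

218 km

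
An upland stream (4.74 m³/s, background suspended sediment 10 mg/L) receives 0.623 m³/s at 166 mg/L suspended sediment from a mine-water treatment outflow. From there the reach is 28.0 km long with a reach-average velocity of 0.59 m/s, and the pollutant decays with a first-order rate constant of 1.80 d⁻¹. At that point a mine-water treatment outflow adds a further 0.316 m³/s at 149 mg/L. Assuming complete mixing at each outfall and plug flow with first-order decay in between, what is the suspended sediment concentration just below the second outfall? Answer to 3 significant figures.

18.2 mg/L

Mixed concentration C = ΣQC/ΣQ = (4.740·10.00 + 0.6230·166.0) / 5.363 = 150.8/5.363 = 28.12 mg/L; combined flow 5.363 m³/s.
Travel time t = 28.0·1000 / 0.59 = 47460 s = 13.18 h.
After decay, C = 28.12 × e^(−kt) = 28.12 × 0.3721 = 10.46 mg/L.
At the second outfall, C = (5.363·10.46 + 0.3160·149.0) / (5.363 + 0.3160) = 18.17 mg/L.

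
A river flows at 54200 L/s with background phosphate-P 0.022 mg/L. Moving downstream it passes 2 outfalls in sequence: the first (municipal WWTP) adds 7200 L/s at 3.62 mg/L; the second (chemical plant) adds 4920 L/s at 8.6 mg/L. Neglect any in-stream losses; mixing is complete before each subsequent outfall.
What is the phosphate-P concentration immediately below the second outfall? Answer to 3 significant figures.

After outfall 1: Q = 54200 + 7200 = 61400 L/s; C = (54200·0.02200 + 7200·3.620)/61400 = 0.4439 mg/L.
After outfall 2: Q = 61400 + 4920 = 66320 L/s; C = (61400·0.4439 + 4920·8.600)/66320 = 1.049 mg/L.

1.05 mg/L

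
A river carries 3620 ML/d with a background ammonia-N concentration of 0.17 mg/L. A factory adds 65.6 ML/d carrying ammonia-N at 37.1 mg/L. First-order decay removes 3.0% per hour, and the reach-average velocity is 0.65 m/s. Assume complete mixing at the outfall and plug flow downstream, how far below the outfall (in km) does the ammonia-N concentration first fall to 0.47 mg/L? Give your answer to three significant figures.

Conservation of mass: C = (3620·0.1700 + 65.60·37.10) / 3686 = 3049/3686 = 0.8273 mg/L.
3.0%/h lost → k = −ln(1 − 0.03) = 0.03046 h⁻¹.
Set 0.8273·exp(−k·t) = 0.47 → t = ln(0.8273/0.47)/k = 66830 s = 18.56 h.
Distance = v·t = 0.65·66830 = 43440 m = 43.44 km.

43.4 km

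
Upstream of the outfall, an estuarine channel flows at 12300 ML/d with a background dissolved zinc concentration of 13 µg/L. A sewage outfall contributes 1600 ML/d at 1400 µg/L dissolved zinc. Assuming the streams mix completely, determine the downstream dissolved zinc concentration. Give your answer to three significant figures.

Flow-weighted average: C = (12300·13.00 + 1600·1400) / 13900 = 2400000/13900 = 172.7 µg/L.

173 µg/L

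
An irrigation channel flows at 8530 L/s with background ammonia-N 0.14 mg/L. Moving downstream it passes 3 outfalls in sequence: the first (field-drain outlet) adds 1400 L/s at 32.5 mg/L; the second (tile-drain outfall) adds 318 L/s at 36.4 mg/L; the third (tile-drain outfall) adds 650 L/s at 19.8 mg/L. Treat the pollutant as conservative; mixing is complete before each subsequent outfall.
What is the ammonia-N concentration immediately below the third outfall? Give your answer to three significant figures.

Below outfall 1: Q → 9930 L/s, C = (8530·0.1400 + 1400·32.50)/9930 = 4.702 mg/L.
Below outfall 2: Q → 10250 L/s, C = (9930·4.702 + 318.0·36.40)/10250 = 5.686 mg/L.
Below outfall 3: Q → 10900 L/s, C = (10250·5.686 + 650.0·19.80)/10900 = 6.528 mg/L.

6.53 mg/L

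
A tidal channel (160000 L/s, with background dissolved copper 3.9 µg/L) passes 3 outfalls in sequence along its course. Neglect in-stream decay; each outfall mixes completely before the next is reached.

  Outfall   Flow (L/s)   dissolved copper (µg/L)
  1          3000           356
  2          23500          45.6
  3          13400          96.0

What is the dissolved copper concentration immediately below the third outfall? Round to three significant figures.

Outfall 1: combined Q = 163000 L/s; C = (160000·3.900 + 3000·356.0)/163000 = 10.38 µg/L.
Outfall 2: combined Q = 186500 L/s; C = (163000·10.38 + 23500·45.60)/186500 = 14.82 µg/L.
Outfall 3: combined Q = 199900 L/s; C = (186500·14.82 + 13400·96.00)/199900 = 20.26 µg/L.

20.3 µg/L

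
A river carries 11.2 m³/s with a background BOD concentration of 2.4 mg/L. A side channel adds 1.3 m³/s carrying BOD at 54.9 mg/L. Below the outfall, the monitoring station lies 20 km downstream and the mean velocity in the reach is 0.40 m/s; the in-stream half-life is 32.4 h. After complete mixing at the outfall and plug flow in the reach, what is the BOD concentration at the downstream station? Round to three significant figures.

5.84 mg/L

After mixing, C = (11.20·2.400 + 1.300·54.90) / 12.50 = 98.25/12.50 = 7.860 mg/L.
Travel time t = 20·1000 / 0.40 = 50000 s = 13.89 h.
Half-life 32.4 h → k = ln 2 / 32.4 = 0.02139 h⁻¹ = 0.5134 d⁻¹.
First-order decay: C = 7.860·exp(−k·t) = 7.860·0.7429 = 5.840 mg/L.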